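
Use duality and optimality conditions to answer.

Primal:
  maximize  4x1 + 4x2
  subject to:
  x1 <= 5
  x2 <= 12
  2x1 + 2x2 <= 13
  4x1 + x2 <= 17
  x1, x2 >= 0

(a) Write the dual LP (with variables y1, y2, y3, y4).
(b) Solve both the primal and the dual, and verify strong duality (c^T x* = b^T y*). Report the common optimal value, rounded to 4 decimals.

The standard primal-dual pair for 'max c^T x s.t. A x <= b, x >= 0' is:
  Dual:  min b^T y  s.t.  A^T y >= c,  y >= 0.

So the dual LP is:
  minimize  5y1 + 12y2 + 13y3 + 17y4
  subject to:
    y1 + 2y3 + 4y4 >= 4
    y2 + 2y3 + y4 >= 4
    y1, y2, y3, y4 >= 0

Solving the primal: x* = (3.5, 3).
  primal value c^T x* = 26.
Solving the dual: y* = (0, 0, 2, 0).
  dual value b^T y* = 26.
Strong duality: c^T x* = b^T y*. Confirmed.

26


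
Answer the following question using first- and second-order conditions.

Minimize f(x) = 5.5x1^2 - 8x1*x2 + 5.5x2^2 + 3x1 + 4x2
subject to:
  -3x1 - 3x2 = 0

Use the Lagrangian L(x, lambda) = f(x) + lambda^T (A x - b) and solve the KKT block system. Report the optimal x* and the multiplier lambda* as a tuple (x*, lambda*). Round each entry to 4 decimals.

Form the Lagrangian:
  L(x, lambda) = (1/2) x^T Q x + c^T x + lambda^T (A x - b)
Stationarity (grad_x L = 0): Q x + c + A^T lambda = 0.
Primal feasibility: A x = b.

This gives the KKT block system:
  [ Q   A^T ] [ x     ]   [-c ]
  [ A    0  ] [ lambda ] = [ b ]

Solving the linear system:
  x*      = (0.0263, -0.0263)
  lambda* = (1.1667)
  f(x*)   = -0.0132

x* = (0.0263, -0.0263), lambda* = (1.1667)


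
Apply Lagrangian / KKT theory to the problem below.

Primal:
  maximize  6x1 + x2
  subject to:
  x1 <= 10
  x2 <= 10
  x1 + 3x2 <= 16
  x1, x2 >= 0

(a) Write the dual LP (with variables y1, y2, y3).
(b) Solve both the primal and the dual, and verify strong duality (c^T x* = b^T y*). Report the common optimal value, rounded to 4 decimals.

The standard primal-dual pair for 'max c^T x s.t. A x <= b, x >= 0' is:
  Dual:  min b^T y  s.t.  A^T y >= c,  y >= 0.

So the dual LP is:
  minimize  10y1 + 10y2 + 16y3
  subject to:
    y1 + y3 >= 6
    y2 + 3y3 >= 1
    y1, y2, y3 >= 0

Solving the primal: x* = (10, 2).
  primal value c^T x* = 62.
Solving the dual: y* = (5.6667, 0, 0.3333).
  dual value b^T y* = 62.
Strong duality: c^T x* = b^T y*. Confirmed.

62


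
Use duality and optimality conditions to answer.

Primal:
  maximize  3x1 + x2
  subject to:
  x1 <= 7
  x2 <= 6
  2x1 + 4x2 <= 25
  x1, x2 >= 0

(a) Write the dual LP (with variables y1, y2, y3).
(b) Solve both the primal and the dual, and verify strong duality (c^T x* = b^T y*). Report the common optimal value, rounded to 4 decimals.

The standard primal-dual pair for 'max c^T x s.t. A x <= b, x >= 0' is:
  Dual:  min b^T y  s.t.  A^T y >= c,  y >= 0.

So the dual LP is:
  minimize  7y1 + 6y2 + 25y3
  subject to:
    y1 + 2y3 >= 3
    y2 + 4y3 >= 1
    y1, y2, y3 >= 0

Solving the primal: x* = (7, 2.75).
  primal value c^T x* = 23.75.
Solving the dual: y* = (2.5, 0, 0.25).
  dual value b^T y* = 23.75.
Strong duality: c^T x* = b^T y*. Confirmed.

23.75


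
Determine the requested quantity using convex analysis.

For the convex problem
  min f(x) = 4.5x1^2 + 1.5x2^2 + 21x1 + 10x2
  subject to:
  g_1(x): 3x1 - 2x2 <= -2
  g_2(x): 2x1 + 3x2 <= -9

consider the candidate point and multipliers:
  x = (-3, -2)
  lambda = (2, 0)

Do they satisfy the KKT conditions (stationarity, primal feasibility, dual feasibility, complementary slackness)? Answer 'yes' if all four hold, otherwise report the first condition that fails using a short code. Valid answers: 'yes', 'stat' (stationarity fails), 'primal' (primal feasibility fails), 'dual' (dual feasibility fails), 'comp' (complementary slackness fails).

Gradient of f: grad f(x) = Q x + c = (-6, 4)
Constraint values g_i(x) = a_i^T x - b_i:
  g_1((-3, -2)) = -3
  g_2((-3, -2)) = -3
Stationarity residual: grad f(x) + sum_i lambda_i a_i = (0, 0)
  -> stationarity OK
Primal feasibility (all g_i <= 0): OK
Dual feasibility (all lambda_i >= 0): OK
Complementary slackness (lambda_i * g_i(x) = 0 for all i): FAILS

Verdict: the first failing condition is complementary_slackness -> comp.

comp


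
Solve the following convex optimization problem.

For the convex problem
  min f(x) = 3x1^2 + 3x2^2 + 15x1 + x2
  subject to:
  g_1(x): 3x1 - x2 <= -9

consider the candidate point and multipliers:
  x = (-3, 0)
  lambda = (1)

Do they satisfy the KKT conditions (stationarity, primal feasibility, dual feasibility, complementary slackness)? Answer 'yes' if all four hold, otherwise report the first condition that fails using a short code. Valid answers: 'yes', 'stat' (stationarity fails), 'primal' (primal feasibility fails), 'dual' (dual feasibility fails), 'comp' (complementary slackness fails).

Gradient of f: grad f(x) = Q x + c = (-3, 1)
Constraint values g_i(x) = a_i^T x - b_i:
  g_1((-3, 0)) = 0
Stationarity residual: grad f(x) + sum_i lambda_i a_i = (0, 0)
  -> stationarity OK
Primal feasibility (all g_i <= 0): OK
Dual feasibility (all lambda_i >= 0): OK
Complementary slackness (lambda_i * g_i(x) = 0 for all i): OK

Verdict: yes, KKT holds.

yes


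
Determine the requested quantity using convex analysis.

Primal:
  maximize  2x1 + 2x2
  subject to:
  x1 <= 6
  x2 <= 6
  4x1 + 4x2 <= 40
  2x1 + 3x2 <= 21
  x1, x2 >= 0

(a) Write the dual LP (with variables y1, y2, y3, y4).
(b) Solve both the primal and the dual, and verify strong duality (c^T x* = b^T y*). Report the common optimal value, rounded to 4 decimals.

The standard primal-dual pair for 'max c^T x s.t. A x <= b, x >= 0' is:
  Dual:  min b^T y  s.t.  A^T y >= c,  y >= 0.

So the dual LP is:
  minimize  6y1 + 6y2 + 40y3 + 21y4
  subject to:
    y1 + 4y3 + 2y4 >= 2
    y2 + 4y3 + 3y4 >= 2
    y1, y2, y3, y4 >= 0

Solving the primal: x* = (6, 3).
  primal value c^T x* = 18.
Solving the dual: y* = (0.6667, 0, 0, 0.6667).
  dual value b^T y* = 18.
Strong duality: c^T x* = b^T y*. Confirmed.

18


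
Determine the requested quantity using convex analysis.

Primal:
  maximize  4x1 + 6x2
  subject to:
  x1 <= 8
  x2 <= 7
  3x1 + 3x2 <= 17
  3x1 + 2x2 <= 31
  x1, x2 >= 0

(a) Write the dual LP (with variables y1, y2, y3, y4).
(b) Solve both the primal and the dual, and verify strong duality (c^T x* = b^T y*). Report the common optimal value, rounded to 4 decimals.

The standard primal-dual pair for 'max c^T x s.t. A x <= b, x >= 0' is:
  Dual:  min b^T y  s.t.  A^T y >= c,  y >= 0.

So the dual LP is:
  minimize  8y1 + 7y2 + 17y3 + 31y4
  subject to:
    y1 + 3y3 + 3y4 >= 4
    y2 + 3y3 + 2y4 >= 6
    y1, y2, y3, y4 >= 0

Solving the primal: x* = (0, 5.6667).
  primal value c^T x* = 34.
Solving the dual: y* = (0, 0, 2, 0).
  dual value b^T y* = 34.
Strong duality: c^T x* = b^T y*. Confirmed.

34


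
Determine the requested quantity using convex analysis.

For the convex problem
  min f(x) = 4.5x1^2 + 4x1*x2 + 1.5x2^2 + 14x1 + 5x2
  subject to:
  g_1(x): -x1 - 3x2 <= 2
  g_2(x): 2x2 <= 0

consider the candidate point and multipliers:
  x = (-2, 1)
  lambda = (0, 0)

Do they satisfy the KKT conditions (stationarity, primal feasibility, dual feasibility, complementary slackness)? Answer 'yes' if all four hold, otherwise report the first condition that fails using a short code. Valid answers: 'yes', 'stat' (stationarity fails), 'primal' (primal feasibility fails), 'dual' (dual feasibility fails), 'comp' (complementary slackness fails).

Gradient of f: grad f(x) = Q x + c = (0, 0)
Constraint values g_i(x) = a_i^T x - b_i:
  g_1((-2, 1)) = -3
  g_2((-2, 1)) = 2
Stationarity residual: grad f(x) + sum_i lambda_i a_i = (0, 0)
  -> stationarity OK
Primal feasibility (all g_i <= 0): FAILS
Dual feasibility (all lambda_i >= 0): OK
Complementary slackness (lambda_i * g_i(x) = 0 for all i): OK

Verdict: the first failing condition is primal_feasibility -> primal.

primal


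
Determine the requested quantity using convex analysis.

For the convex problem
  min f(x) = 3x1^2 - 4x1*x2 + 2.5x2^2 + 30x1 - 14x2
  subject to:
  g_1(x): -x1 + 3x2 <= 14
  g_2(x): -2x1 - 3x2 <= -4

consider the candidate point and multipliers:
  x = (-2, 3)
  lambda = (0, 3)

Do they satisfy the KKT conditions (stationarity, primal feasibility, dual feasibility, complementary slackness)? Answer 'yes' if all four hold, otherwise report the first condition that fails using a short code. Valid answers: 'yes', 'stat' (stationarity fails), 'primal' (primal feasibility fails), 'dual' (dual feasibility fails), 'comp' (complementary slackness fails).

Gradient of f: grad f(x) = Q x + c = (6, 9)
Constraint values g_i(x) = a_i^T x - b_i:
  g_1((-2, 3)) = -3
  g_2((-2, 3)) = -1
Stationarity residual: grad f(x) + sum_i lambda_i a_i = (0, 0)
  -> stationarity OK
Primal feasibility (all g_i <= 0): OK
Dual feasibility (all lambda_i >= 0): OK
Complementary slackness (lambda_i * g_i(x) = 0 for all i): FAILS

Verdict: the first failing condition is complementary_slackness -> comp.

comp


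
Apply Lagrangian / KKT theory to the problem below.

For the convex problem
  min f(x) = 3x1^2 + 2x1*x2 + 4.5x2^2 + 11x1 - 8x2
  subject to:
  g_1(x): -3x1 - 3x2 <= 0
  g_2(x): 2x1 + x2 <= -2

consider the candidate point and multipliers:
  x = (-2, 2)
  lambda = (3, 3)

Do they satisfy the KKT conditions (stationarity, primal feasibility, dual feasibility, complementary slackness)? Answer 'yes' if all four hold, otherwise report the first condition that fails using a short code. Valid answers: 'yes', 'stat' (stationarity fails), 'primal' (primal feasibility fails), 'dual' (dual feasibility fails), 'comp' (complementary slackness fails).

Gradient of f: grad f(x) = Q x + c = (3, 6)
Constraint values g_i(x) = a_i^T x - b_i:
  g_1((-2, 2)) = 0
  g_2((-2, 2)) = 0
Stationarity residual: grad f(x) + sum_i lambda_i a_i = (0, 0)
  -> stationarity OK
Primal feasibility (all g_i <= 0): OK
Dual feasibility (all lambda_i >= 0): OK
Complementary slackness (lambda_i * g_i(x) = 0 for all i): OK

Verdict: yes, KKT holds.

yes


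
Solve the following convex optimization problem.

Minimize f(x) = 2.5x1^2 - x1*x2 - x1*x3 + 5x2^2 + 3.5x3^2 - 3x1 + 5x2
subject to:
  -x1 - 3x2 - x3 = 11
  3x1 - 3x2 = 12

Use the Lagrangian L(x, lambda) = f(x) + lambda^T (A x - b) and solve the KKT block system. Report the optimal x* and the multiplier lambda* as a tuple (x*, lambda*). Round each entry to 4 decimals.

Form the Lagrangian:
  L(x, lambda) = (1/2) x^T Q x + c^T x + lambda^T (A x - b)
Stationarity (grad_x L = 0): Q x + c + A^T lambda = 0.
Primal feasibility: A x = b.

This gives the KKT block system:
  [ Q   A^T ] [ x     ]   [-c ]
  [ A    0  ] [ lambda ] = [ b ]

Solving the linear system:
  x*      = (0.4737, -3.5263, -0.8947)
  lambda* = (-6.7368, -3.5088)
  f(x*)   = 48.5789

x* = (0.4737, -3.5263, -0.8947), lambda* = (-6.7368, -3.5088)


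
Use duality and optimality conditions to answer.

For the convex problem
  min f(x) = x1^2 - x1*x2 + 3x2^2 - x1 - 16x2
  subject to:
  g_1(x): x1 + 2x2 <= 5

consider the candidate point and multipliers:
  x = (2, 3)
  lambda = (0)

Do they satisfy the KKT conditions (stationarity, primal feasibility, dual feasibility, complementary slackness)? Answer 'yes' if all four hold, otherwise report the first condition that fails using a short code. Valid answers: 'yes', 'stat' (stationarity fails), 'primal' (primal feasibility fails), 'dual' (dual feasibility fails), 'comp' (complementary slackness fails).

Gradient of f: grad f(x) = Q x + c = (0, 0)
Constraint values g_i(x) = a_i^T x - b_i:
  g_1((2, 3)) = 3
Stationarity residual: grad f(x) + sum_i lambda_i a_i = (0, 0)
  -> stationarity OK
Primal feasibility (all g_i <= 0): FAILS
Dual feasibility (all lambda_i >= 0): OK
Complementary slackness (lambda_i * g_i(x) = 0 for all i): OK

Verdict: the first failing condition is primal_feasibility -> primal.

primal


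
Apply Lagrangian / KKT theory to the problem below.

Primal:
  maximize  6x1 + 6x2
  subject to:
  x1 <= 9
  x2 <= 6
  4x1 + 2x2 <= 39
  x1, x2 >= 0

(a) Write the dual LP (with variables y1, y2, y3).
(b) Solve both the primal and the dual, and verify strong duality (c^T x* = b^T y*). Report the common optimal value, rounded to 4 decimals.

The standard primal-dual pair for 'max c^T x s.t. A x <= b, x >= 0' is:
  Dual:  min b^T y  s.t.  A^T y >= c,  y >= 0.

So the dual LP is:
  minimize  9y1 + 6y2 + 39y3
  subject to:
    y1 + 4y3 >= 6
    y2 + 2y3 >= 6
    y1, y2, y3 >= 0

Solving the primal: x* = (6.75, 6).
  primal value c^T x* = 76.5.
Solving the dual: y* = (0, 3, 1.5).
  dual value b^T y* = 76.5.
Strong duality: c^T x* = b^T y*. Confirmed.

76.5


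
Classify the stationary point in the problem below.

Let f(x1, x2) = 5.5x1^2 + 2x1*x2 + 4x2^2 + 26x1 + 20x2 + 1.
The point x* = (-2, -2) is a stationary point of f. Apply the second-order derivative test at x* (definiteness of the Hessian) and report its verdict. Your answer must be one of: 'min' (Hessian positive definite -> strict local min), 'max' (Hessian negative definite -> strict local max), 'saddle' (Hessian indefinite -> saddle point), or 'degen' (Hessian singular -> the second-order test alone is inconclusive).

Compute the Hessian H = grad^2 f:
  H = [[11, 2], [2, 8]]
Verify stationarity: grad f(x*) = H x* + g = (0, 0).
Eigenvalues of H: 7, 12.
Both eigenvalues > 0, so H is positive definite -> x* is a strict local min.

min


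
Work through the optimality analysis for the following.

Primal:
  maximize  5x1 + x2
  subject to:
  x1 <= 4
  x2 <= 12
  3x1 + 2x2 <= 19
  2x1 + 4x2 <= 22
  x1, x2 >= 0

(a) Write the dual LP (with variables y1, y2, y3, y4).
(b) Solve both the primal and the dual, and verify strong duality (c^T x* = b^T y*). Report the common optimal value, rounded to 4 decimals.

The standard primal-dual pair for 'max c^T x s.t. A x <= b, x >= 0' is:
  Dual:  min b^T y  s.t.  A^T y >= c,  y >= 0.

So the dual LP is:
  minimize  4y1 + 12y2 + 19y3 + 22y4
  subject to:
    y1 + 3y3 + 2y4 >= 5
    y2 + 2y3 + 4y4 >= 1
    y1, y2, y3, y4 >= 0

Solving the primal: x* = (4, 3.5).
  primal value c^T x* = 23.5.
Solving the dual: y* = (4.5, 0, 0, 0.25).
  dual value b^T y* = 23.5.
Strong duality: c^T x* = b^T y*. Confirmed.

23.5


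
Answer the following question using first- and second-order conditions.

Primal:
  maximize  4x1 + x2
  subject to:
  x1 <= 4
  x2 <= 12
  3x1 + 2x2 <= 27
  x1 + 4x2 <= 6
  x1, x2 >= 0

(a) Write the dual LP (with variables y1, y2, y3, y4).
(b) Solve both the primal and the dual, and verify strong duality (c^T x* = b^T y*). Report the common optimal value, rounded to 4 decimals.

The standard primal-dual pair for 'max c^T x s.t. A x <= b, x >= 0' is:
  Dual:  min b^T y  s.t.  A^T y >= c,  y >= 0.

So the dual LP is:
  minimize  4y1 + 12y2 + 27y3 + 6y4
  subject to:
    y1 + 3y3 + y4 >= 4
    y2 + 2y3 + 4y4 >= 1
    y1, y2, y3, y4 >= 0

Solving the primal: x* = (4, 0.5).
  primal value c^T x* = 16.5.
Solving the dual: y* = (3.75, 0, 0, 0.25).
  dual value b^T y* = 16.5.
Strong duality: c^T x* = b^T y*. Confirmed.

16.5


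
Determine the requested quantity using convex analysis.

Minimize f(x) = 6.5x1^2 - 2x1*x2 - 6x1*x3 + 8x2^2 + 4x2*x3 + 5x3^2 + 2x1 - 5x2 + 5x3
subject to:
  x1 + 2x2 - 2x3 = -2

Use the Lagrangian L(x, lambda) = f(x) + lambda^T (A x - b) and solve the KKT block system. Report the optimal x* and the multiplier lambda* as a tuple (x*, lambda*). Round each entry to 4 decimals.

Form the Lagrangian:
  L(x, lambda) = (1/2) x^T Q x + c^T x + lambda^T (A x - b)
Stationarity (grad_x L = 0): Q x + c + A^T lambda = 0.
Primal feasibility: A x = b.

This gives the KKT block system:
  [ Q   A^T ] [ x     ]   [-c ]
  [ A    0  ] [ lambda ] = [ b ]

Solving the linear system:
  x*      = (-0.413, -0.4239, 0.3696)
  lambda* = (4.7391)
  f(x*)   = 6.3098

x* = (-0.413, -0.4239, 0.3696), lambda* = (4.7391)


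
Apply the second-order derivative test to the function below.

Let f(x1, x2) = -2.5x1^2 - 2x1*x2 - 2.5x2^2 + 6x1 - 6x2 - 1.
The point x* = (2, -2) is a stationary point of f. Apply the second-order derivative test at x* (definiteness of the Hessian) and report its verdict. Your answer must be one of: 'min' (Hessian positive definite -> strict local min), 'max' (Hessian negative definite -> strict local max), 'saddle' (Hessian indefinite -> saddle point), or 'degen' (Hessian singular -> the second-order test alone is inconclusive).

Compute the Hessian H = grad^2 f:
  H = [[-5, -2], [-2, -5]]
Verify stationarity: grad f(x*) = H x* + g = (0, 0).
Eigenvalues of H: -7, -3.
Both eigenvalues < 0, so H is negative definite -> x* is a strict local max.

max


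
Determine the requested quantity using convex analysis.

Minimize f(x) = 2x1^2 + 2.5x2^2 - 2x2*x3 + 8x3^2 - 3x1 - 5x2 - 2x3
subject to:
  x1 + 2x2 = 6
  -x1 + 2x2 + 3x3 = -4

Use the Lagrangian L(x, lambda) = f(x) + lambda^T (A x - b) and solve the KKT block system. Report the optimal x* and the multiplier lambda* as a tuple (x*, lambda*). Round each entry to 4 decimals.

Form the Lagrangian:
  L(x, lambda) = (1/2) x^T Q x + c^T x + lambda^T (A x - b)
Stationarity (grad_x L = 0): Q x + c + A^T lambda = 0.
Primal feasibility: A x = b.

This gives the KKT block system:
  [ Q   A^T ] [ x     ]   [-c ]
  [ A    0  ] [ lambda ] = [ b ]

Solving the linear system:
  x*      = (3.8134, 1.0933, -0.7911)
  lambda* = (-6.6389, 5.6146)
  f(x*)   = 23.4838

x* = (3.8134, 1.0933, -0.7911), lambda* = (-6.6389, 5.6146)


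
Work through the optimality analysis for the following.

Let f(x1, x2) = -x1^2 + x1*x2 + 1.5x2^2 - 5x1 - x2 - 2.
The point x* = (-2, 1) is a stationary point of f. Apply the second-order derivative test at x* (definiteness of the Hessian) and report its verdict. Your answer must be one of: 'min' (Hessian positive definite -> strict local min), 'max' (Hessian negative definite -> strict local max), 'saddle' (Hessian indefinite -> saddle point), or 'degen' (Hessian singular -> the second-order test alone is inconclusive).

Compute the Hessian H = grad^2 f:
  H = [[-2, 1], [1, 3]]
Verify stationarity: grad f(x*) = H x* + g = (0, 0).
Eigenvalues of H: -2.1926, 3.1926.
Eigenvalues have mixed signs, so H is indefinite -> x* is a saddle point.

saddle


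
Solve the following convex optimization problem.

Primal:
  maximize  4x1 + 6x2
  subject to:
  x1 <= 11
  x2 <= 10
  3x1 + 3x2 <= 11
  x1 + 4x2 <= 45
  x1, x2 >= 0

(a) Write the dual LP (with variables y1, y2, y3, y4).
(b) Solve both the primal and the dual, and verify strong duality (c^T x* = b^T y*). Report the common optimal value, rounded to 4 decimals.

The standard primal-dual pair for 'max c^T x s.t. A x <= b, x >= 0' is:
  Dual:  min b^T y  s.t.  A^T y >= c,  y >= 0.

So the dual LP is:
  minimize  11y1 + 10y2 + 11y3 + 45y4
  subject to:
    y1 + 3y3 + y4 >= 4
    y2 + 3y3 + 4y4 >= 6
    y1, y2, y3, y4 >= 0

Solving the primal: x* = (0, 3.6667).
  primal value c^T x* = 22.
Solving the dual: y* = (0, 0, 2, 0).
  dual value b^T y* = 22.
Strong duality: c^T x* = b^T y*. Confirmed.

22


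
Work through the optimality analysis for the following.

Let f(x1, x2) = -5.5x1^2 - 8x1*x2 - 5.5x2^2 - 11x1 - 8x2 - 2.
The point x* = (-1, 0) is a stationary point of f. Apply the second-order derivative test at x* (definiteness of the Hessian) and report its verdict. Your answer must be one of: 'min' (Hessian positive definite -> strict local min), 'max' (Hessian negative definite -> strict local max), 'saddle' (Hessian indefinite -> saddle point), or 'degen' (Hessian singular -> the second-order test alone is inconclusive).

Compute the Hessian H = grad^2 f:
  H = [[-11, -8], [-8, -11]]
Verify stationarity: grad f(x*) = H x* + g = (0, 0).
Eigenvalues of H: -19, -3.
Both eigenvalues < 0, so H is negative definite -> x* is a strict local max.

max


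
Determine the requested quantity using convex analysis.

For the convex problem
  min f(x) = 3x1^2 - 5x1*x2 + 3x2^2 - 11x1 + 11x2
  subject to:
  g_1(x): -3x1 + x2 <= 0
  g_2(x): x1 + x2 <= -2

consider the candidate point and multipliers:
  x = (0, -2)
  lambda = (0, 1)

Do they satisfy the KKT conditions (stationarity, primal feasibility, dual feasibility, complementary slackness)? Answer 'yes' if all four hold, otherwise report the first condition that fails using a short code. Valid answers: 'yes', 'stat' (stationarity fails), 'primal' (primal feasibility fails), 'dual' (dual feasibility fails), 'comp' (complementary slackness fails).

Gradient of f: grad f(x) = Q x + c = (-1, -1)
Constraint values g_i(x) = a_i^T x - b_i:
  g_1((0, -2)) = -2
  g_2((0, -2)) = 0
Stationarity residual: grad f(x) + sum_i lambda_i a_i = (0, 0)
  -> stationarity OK
Primal feasibility (all g_i <= 0): OK
Dual feasibility (all lambda_i >= 0): OK
Complementary slackness (lambda_i * g_i(x) = 0 for all i): OK

Verdict: yes, KKT holds.

yes


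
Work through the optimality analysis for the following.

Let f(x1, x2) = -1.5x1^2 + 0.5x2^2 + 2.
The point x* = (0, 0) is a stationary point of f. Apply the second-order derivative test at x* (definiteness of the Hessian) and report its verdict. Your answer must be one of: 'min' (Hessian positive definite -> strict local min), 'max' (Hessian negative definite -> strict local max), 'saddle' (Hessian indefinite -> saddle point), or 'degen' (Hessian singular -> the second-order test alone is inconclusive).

Compute the Hessian H = grad^2 f:
  H = [[-3, 0], [0, 1]]
Verify stationarity: grad f(x*) = H x* + g = (0, 0).
Eigenvalues of H: -3, 1.
Eigenvalues have mixed signs, so H is indefinite -> x* is a saddle point.

saddle


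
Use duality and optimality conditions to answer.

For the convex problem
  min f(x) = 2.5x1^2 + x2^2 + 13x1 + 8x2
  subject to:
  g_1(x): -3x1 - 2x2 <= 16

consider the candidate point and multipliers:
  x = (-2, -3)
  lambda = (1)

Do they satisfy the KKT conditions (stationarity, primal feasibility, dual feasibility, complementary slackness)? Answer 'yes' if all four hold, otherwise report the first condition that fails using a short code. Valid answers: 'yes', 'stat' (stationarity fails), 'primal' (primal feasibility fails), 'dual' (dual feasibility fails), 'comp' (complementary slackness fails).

Gradient of f: grad f(x) = Q x + c = (3, 2)
Constraint values g_i(x) = a_i^T x - b_i:
  g_1((-2, -3)) = -4
Stationarity residual: grad f(x) + sum_i lambda_i a_i = (0, 0)
  -> stationarity OK
Primal feasibility (all g_i <= 0): OK
Dual feasibility (all lambda_i >= 0): OK
Complementary slackness (lambda_i * g_i(x) = 0 for all i): FAILS

Verdict: the first failing condition is complementary_slackness -> comp.

comp


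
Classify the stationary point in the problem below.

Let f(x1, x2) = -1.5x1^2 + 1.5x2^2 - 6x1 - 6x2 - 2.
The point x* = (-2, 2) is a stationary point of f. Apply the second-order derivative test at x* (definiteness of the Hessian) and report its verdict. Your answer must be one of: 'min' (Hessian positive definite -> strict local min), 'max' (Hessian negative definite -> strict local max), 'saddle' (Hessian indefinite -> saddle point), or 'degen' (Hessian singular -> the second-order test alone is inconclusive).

Compute the Hessian H = grad^2 f:
  H = [[-3, 0], [0, 3]]
Verify stationarity: grad f(x*) = H x* + g = (0, 0).
Eigenvalues of H: -3, 3.
Eigenvalues have mixed signs, so H is indefinite -> x* is a saddle point.

saddle


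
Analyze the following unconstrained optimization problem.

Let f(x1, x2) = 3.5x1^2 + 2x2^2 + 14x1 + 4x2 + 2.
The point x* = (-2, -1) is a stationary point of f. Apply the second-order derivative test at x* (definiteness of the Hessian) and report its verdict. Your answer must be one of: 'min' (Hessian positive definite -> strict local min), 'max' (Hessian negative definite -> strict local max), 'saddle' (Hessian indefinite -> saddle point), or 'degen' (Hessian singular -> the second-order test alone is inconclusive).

Compute the Hessian H = grad^2 f:
  H = [[7, 0], [0, 4]]
Verify stationarity: grad f(x*) = H x* + g = (0, 0).
Eigenvalues of H: 4, 7.
Both eigenvalues > 0, so H is positive definite -> x* is a strict local min.

min


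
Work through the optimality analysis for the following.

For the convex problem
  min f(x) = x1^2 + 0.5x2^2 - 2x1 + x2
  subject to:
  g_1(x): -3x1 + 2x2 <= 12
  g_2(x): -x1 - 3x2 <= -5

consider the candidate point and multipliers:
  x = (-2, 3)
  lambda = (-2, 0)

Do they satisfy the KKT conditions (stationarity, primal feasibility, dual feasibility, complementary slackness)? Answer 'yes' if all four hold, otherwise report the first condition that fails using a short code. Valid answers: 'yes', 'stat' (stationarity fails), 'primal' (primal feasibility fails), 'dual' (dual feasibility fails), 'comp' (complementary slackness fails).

Gradient of f: grad f(x) = Q x + c = (-6, 4)
Constraint values g_i(x) = a_i^T x - b_i:
  g_1((-2, 3)) = 0
  g_2((-2, 3)) = -2
Stationarity residual: grad f(x) + sum_i lambda_i a_i = (0, 0)
  -> stationarity OK
Primal feasibility (all g_i <= 0): OK
Dual feasibility (all lambda_i >= 0): FAILS
Complementary slackness (lambda_i * g_i(x) = 0 for all i): OK

Verdict: the first failing condition is dual_feasibility -> dual.

dual


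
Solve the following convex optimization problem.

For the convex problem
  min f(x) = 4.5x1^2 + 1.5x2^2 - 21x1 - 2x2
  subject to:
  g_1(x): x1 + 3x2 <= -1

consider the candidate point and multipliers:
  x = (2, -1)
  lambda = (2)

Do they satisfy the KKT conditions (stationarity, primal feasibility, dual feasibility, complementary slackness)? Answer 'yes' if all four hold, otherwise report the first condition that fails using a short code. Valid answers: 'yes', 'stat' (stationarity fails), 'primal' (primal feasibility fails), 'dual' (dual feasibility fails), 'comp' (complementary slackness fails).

Gradient of f: grad f(x) = Q x + c = (-3, -5)
Constraint values g_i(x) = a_i^T x - b_i:
  g_1((2, -1)) = 0
Stationarity residual: grad f(x) + sum_i lambda_i a_i = (-1, 1)
  -> stationarity FAILS
Primal feasibility (all g_i <= 0): OK
Dual feasibility (all lambda_i >= 0): OK
Complementary slackness (lambda_i * g_i(x) = 0 for all i): OK

Verdict: the first failing condition is stationarity -> stat.

stat


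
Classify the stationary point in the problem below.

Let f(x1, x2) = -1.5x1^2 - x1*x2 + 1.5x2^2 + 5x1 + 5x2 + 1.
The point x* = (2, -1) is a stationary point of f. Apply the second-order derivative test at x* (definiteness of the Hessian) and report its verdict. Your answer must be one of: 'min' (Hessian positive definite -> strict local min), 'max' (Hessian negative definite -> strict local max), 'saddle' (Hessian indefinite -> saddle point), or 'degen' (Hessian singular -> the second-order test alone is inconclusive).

Compute the Hessian H = grad^2 f:
  H = [[-3, -1], [-1, 3]]
Verify stationarity: grad f(x*) = H x* + g = (0, 0).
Eigenvalues of H: -3.1623, 3.1623.
Eigenvalues have mixed signs, so H is indefinite -> x* is a saddle point.

saddle


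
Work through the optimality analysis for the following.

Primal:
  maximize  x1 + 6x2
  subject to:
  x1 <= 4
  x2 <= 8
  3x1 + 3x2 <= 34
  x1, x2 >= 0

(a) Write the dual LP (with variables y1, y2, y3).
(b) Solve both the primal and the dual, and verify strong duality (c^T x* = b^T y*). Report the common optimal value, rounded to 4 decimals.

The standard primal-dual pair for 'max c^T x s.t. A x <= b, x >= 0' is:
  Dual:  min b^T y  s.t.  A^T y >= c,  y >= 0.

So the dual LP is:
  minimize  4y1 + 8y2 + 34y3
  subject to:
    y1 + 3y3 >= 1
    y2 + 3y3 >= 6
    y1, y2, y3 >= 0

Solving the primal: x* = (3.3333, 8).
  primal value c^T x* = 51.3333.
Solving the dual: y* = (0, 5, 0.3333).
  dual value b^T y* = 51.3333.
Strong duality: c^T x* = b^T y*. Confirmed.

51.3333


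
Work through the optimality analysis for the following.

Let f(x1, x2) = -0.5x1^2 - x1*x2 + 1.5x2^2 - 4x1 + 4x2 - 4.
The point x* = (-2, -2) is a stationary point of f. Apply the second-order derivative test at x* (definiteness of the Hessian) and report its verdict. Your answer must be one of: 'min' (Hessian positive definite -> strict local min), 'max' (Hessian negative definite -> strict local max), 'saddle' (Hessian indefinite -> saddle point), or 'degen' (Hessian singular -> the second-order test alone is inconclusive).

Compute the Hessian H = grad^2 f:
  H = [[-1, -1], [-1, 3]]
Verify stationarity: grad f(x*) = H x* + g = (0, 0).
Eigenvalues of H: -1.2361, 3.2361.
Eigenvalues have mixed signs, so H is indefinite -> x* is a saddle point.

saddle


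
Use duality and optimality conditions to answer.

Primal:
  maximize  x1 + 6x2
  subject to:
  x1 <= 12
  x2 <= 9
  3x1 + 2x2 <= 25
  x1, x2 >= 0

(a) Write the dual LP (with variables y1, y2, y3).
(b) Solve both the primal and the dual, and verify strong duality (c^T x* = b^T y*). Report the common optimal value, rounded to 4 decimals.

The standard primal-dual pair for 'max c^T x s.t. A x <= b, x >= 0' is:
  Dual:  min b^T y  s.t.  A^T y >= c,  y >= 0.

So the dual LP is:
  minimize  12y1 + 9y2 + 25y3
  subject to:
    y1 + 3y3 >= 1
    y2 + 2y3 >= 6
    y1, y2, y3 >= 0

Solving the primal: x* = (2.3333, 9).
  primal value c^T x* = 56.3333.
Solving the dual: y* = (0, 5.3333, 0.3333).
  dual value b^T y* = 56.3333.
Strong duality: c^T x* = b^T y*. Confirmed.

56.3333


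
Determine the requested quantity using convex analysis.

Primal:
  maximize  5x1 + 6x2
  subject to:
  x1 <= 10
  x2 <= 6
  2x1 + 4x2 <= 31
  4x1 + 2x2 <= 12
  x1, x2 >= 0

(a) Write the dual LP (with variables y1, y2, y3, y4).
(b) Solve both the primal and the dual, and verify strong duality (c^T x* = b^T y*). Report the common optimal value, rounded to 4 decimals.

The standard primal-dual pair for 'max c^T x s.t. A x <= b, x >= 0' is:
  Dual:  min b^T y  s.t.  A^T y >= c,  y >= 0.

So the dual LP is:
  minimize  10y1 + 6y2 + 31y3 + 12y4
  subject to:
    y1 + 2y3 + 4y4 >= 5
    y2 + 4y3 + 2y4 >= 6
    y1, y2, y3, y4 >= 0

Solving the primal: x* = (0, 6).
  primal value c^T x* = 36.
Solving the dual: y* = (0, 3.5, 0, 1.25).
  dual value b^T y* = 36.
Strong duality: c^T x* = b^T y*. Confirmed.

36


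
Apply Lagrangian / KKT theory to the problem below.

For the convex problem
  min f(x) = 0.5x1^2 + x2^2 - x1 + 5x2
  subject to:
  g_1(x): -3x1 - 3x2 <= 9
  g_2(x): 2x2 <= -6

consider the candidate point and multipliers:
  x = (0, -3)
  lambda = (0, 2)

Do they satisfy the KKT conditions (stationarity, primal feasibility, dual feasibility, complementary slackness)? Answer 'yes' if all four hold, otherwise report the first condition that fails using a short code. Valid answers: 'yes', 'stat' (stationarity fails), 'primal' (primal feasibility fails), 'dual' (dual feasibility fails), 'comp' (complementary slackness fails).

Gradient of f: grad f(x) = Q x + c = (-1, -1)
Constraint values g_i(x) = a_i^T x - b_i:
  g_1((0, -3)) = 0
  g_2((0, -3)) = 0
Stationarity residual: grad f(x) + sum_i lambda_i a_i = (-1, 3)
  -> stationarity FAILS
Primal feasibility (all g_i <= 0): OK
Dual feasibility (all lambda_i >= 0): OK
Complementary slackness (lambda_i * g_i(x) = 0 for all i): OK

Verdict: the first failing condition is stationarity -> stat.

stat


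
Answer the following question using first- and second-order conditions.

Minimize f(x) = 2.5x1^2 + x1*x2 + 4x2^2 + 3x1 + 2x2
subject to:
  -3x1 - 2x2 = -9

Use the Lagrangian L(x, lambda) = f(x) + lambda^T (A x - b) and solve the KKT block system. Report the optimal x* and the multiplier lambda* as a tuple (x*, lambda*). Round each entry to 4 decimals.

Form the Lagrangian:
  L(x, lambda) = (1/2) x^T Q x + c^T x + lambda^T (A x - b)
Stationarity (grad_x L = 0): Q x + c + A^T lambda = 0.
Primal feasibility: A x = b.

This gives the KKT block system:
  [ Q   A^T ] [ x     ]   [-c ]
  [ A    0  ] [ lambda ] = [ b ]

Solving the linear system:
  x*      = (2.475, 0.7875)
  lambda* = (5.3875)
  f(x*)   = 28.7437

x* = (2.475, 0.7875), lambda* = (5.3875)


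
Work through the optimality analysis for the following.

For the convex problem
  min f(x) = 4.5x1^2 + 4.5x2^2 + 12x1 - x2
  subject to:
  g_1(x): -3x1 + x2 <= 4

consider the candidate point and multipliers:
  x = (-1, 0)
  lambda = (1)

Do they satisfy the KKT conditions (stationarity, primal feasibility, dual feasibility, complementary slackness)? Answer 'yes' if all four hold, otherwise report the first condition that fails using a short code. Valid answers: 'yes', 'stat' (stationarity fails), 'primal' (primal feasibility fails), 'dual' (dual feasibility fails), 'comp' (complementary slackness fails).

Gradient of f: grad f(x) = Q x + c = (3, -1)
Constraint values g_i(x) = a_i^T x - b_i:
  g_1((-1, 0)) = -1
Stationarity residual: grad f(x) + sum_i lambda_i a_i = (0, 0)
  -> stationarity OK
Primal feasibility (all g_i <= 0): OK
Dual feasibility (all lambda_i >= 0): OK
Complementary slackness (lambda_i * g_i(x) = 0 for all i): FAILS

Verdict: the first failing condition is complementary_slackness -> comp.

comp


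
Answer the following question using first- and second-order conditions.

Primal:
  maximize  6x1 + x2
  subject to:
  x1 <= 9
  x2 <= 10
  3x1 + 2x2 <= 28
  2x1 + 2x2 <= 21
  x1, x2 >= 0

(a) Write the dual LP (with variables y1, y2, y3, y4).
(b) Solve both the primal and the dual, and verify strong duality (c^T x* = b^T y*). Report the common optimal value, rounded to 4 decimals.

The standard primal-dual pair for 'max c^T x s.t. A x <= b, x >= 0' is:
  Dual:  min b^T y  s.t.  A^T y >= c,  y >= 0.

So the dual LP is:
  minimize  9y1 + 10y2 + 28y3 + 21y4
  subject to:
    y1 + 3y3 + 2y4 >= 6
    y2 + 2y3 + 2y4 >= 1
    y1, y2, y3, y4 >= 0

Solving the primal: x* = (9, 0.5).
  primal value c^T x* = 54.5.
Solving the dual: y* = (4.5, 0, 0.5, 0).
  dual value b^T y* = 54.5.
Strong duality: c^T x* = b^T y*. Confirmed.

54.5


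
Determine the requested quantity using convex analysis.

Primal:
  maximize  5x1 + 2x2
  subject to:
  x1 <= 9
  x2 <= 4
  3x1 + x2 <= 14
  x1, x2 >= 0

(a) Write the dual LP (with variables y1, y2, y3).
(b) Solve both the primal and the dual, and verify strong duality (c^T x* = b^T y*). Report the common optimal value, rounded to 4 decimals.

The standard primal-dual pair for 'max c^T x s.t. A x <= b, x >= 0' is:
  Dual:  min b^T y  s.t.  A^T y >= c,  y >= 0.

So the dual LP is:
  minimize  9y1 + 4y2 + 14y3
  subject to:
    y1 + 3y3 >= 5
    y2 + y3 >= 2
    y1, y2, y3 >= 0

Solving the primal: x* = (3.3333, 4).
  primal value c^T x* = 24.6667.
Solving the dual: y* = (0, 0.3333, 1.6667).
  dual value b^T y* = 24.6667.
Strong duality: c^T x* = b^T y*. Confirmed.

24.6667


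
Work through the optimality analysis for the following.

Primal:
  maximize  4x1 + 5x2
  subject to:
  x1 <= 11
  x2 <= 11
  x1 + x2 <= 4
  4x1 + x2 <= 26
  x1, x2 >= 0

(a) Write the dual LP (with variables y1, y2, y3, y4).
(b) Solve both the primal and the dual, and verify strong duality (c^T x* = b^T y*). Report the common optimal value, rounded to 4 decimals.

The standard primal-dual pair for 'max c^T x s.t. A x <= b, x >= 0' is:
  Dual:  min b^T y  s.t.  A^T y >= c,  y >= 0.

So the dual LP is:
  minimize  11y1 + 11y2 + 4y3 + 26y4
  subject to:
    y1 + y3 + 4y4 >= 4
    y2 + y3 + y4 >= 5
    y1, y2, y3, y4 >= 0

Solving the primal: x* = (0, 4).
  primal value c^T x* = 20.
Solving the dual: y* = (0, 0, 5, 0).
  dual value b^T y* = 20.
Strong duality: c^T x* = b^T y*. Confirmed.

20


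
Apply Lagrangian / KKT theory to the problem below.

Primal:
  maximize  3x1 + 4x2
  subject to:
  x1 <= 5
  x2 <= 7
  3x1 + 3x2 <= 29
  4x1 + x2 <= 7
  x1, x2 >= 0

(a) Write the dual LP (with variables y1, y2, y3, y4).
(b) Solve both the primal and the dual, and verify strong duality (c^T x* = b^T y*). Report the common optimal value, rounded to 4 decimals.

The standard primal-dual pair for 'max c^T x s.t. A x <= b, x >= 0' is:
  Dual:  min b^T y  s.t.  A^T y >= c,  y >= 0.

So the dual LP is:
  minimize  5y1 + 7y2 + 29y3 + 7y4
  subject to:
    y1 + 3y3 + 4y4 >= 3
    y2 + 3y3 + y4 >= 4
    y1, y2, y3, y4 >= 0

Solving the primal: x* = (0, 7).
  primal value c^T x* = 28.
Solving the dual: y* = (0, 3.25, 0, 0.75).
  dual value b^T y* = 28.
Strong duality: c^T x* = b^T y*. Confirmed.

28


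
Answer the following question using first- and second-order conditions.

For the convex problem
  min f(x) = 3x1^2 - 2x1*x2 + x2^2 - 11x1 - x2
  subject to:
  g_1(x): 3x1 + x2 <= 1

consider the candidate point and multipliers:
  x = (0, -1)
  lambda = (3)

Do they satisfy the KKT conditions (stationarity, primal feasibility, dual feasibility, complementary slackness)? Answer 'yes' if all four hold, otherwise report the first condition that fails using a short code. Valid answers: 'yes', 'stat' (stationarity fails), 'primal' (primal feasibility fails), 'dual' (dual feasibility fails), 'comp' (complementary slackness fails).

Gradient of f: grad f(x) = Q x + c = (-9, -3)
Constraint values g_i(x) = a_i^T x - b_i:
  g_1((0, -1)) = -2
Stationarity residual: grad f(x) + sum_i lambda_i a_i = (0, 0)
  -> stationarity OK
Primal feasibility (all g_i <= 0): OK
Dual feasibility (all lambda_i >= 0): OK
Complementary slackness (lambda_i * g_i(x) = 0 for all i): FAILS

Verdict: the first failing condition is complementary_slackness -> comp.

comp


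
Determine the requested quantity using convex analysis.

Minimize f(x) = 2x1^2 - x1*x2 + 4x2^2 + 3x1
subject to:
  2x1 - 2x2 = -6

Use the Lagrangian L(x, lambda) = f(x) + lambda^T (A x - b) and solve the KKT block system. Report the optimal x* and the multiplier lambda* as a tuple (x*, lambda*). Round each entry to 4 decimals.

Form the Lagrangian:
  L(x, lambda) = (1/2) x^T Q x + c^T x + lambda^T (A x - b)
Stationarity (grad_x L = 0): Q x + c + A^T lambda = 0.
Primal feasibility: A x = b.

This gives the KKT block system:
  [ Q   A^T ] [ x     ]   [-c ]
  [ A    0  ] [ lambda ] = [ b ]

Solving the linear system:
  x*      = (-2.4, 0.6)
  lambda* = (3.6)
  f(x*)   = 7.2

x* = (-2.4, 0.6), lambda* = (3.6)


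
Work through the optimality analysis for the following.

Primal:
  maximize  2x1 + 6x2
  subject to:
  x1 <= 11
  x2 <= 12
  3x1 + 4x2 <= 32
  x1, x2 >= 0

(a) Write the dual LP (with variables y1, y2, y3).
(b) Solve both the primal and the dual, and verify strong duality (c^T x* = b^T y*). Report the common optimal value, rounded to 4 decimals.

The standard primal-dual pair for 'max c^T x s.t. A x <= b, x >= 0' is:
  Dual:  min b^T y  s.t.  A^T y >= c,  y >= 0.

So the dual LP is:
  minimize  11y1 + 12y2 + 32y3
  subject to:
    y1 + 3y3 >= 2
    y2 + 4y3 >= 6
    y1, y2, y3 >= 0

Solving the primal: x* = (0, 8).
  primal value c^T x* = 48.
Solving the dual: y* = (0, 0, 1.5).
  dual value b^T y* = 48.
Strong duality: c^T x* = b^T y*. Confirmed.

48


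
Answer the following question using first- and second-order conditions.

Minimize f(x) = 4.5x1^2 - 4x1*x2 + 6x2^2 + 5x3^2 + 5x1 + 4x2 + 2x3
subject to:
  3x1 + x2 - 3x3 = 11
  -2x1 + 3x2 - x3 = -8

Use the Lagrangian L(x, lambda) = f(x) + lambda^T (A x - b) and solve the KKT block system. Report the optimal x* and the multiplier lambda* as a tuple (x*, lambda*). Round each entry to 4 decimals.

Form the Lagrangian:
  L(x, lambda) = (1/2) x^T Q x + c^T x + lambda^T (A x - b)
Stationarity (grad_x L = 0): Q x + c + A^T lambda = 0.
Primal feasibility: A x = b.

This gives the KKT block system:
  [ Q   A^T ] [ x     ]   [-c ]
  [ A    0  ] [ lambda ] = [ b ]

Solving the linear system:
  x*      = (2.9267, -1.0825, -1.1008)
  lambda* = (-5.9652, 8.8873)
  f(x*)   = 72.4083

x* = (2.9267, -1.0825, -1.1008), lambda* = (-5.9652, 8.8873)


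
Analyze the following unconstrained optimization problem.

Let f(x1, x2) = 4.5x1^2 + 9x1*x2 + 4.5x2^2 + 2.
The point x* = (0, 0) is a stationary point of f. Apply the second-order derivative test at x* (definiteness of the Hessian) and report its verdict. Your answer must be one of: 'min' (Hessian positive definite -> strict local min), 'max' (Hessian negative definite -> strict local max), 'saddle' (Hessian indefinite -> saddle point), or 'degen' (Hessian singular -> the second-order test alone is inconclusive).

Compute the Hessian H = grad^2 f:
  H = [[9, 9], [9, 9]]
Verify stationarity: grad f(x*) = H x* + g = (0, 0).
Eigenvalues of H: 0, 18.
H has a zero eigenvalue (singular; positive semidefinite but not definite), so H is neither positive definite, negative definite, nor indefinite. The second-order test alone is inconclusive -> degen.
(Indeed, f is constant along the null direction of H through x*, so x* is not a strict local extremum.)

degen
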